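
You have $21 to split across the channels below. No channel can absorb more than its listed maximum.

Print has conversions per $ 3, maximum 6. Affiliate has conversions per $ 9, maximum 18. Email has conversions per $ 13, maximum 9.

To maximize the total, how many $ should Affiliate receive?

Highest conversions per $ first: Email 13 > Affiliate 9 > Print 3.
Email takes 9 to reach its cap of 9 — 12 left.
Affiliate has room for 18 but only 12 remain, so it gets 12.

12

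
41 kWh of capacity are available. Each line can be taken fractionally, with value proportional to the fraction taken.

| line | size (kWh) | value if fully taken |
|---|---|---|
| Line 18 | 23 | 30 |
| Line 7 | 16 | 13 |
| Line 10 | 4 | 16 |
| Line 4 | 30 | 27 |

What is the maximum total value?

Rank by value-to-size ratio: Line 10 16/4≈4, Line 18 30/23≈1.3, Line 4 27/30≈0.9, Line 7 13/16≈0.812.
Take all of Line 10 (4 kWh, value 16) → 37 kWh left.
All 23 kWh of Line 18 fit (value 30) → 14 remain.
14 kWh left: a 14/30 share of Line 4 gives 27×14/30 = 12.6.
Total value = 58.6.

58.6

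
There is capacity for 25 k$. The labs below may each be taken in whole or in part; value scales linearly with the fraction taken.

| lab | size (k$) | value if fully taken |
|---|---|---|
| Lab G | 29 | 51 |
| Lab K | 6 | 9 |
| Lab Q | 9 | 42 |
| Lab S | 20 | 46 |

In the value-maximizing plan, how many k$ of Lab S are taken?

Sort by value density: Lab Q 42/9≈4.67, Lab S 46/20≈2.3, Lab G 51/29≈1.76, Lab K 9/6≈1.5.
All 9 k$ of Lab Q fit (value 42) → 16 remain.
Only 16 k$ remain; take 16/20 of Lab S for value 46×16/20 = 36.8.

16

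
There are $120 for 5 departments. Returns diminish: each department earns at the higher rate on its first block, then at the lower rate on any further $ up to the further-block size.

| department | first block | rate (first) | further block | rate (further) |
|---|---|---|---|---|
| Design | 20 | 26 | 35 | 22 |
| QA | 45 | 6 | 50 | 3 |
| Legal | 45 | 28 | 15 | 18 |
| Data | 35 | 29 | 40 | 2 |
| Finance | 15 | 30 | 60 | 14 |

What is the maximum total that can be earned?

Order all 10 blocks by rate: Finance/tier1 30 > Data/tier1 29 > Legal/tier1 28 > Design/tier1 26 > Design/tier2 22 > Legal/tier2 18 > Finance/tier2 14 > QA/tier1 6 > QA/tier2 3 > Data/tier2 2.
Fill Finance tier1 block (15 at 30) — 105 left.
Fill Data tier1 block (35 at 29) — 70 left.
Legal/tier1 (28): +45 — 25 left.
Design tier1 at 26: fill all 20 — 5 left.
5 remain; put them into Design tier2 at 22.
Total = 30×15 + 29×35 + 28×45 + 26×20 + 22×5 = 3355.

3355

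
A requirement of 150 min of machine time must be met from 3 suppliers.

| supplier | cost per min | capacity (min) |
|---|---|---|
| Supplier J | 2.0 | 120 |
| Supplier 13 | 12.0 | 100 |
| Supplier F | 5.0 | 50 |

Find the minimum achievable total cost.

Cheapest first:
Take 120 from Supplier J at 2.0 — need 30 more.
Take 30 from Supplier F at 5.0 to finish.
Supplier 13: unused.
Cost = 120×2.0 + 30×5.0 = 390.

390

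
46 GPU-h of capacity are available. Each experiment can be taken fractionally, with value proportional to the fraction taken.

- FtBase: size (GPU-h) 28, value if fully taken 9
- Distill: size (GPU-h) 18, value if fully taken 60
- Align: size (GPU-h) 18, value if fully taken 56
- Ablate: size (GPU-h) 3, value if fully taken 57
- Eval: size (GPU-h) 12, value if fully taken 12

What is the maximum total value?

180

Rank by value-to-size ratio: Ablate 57/3≈19, Distill 60/18≈3.33, Align 56/18≈3.11, Eval 12/12≈1, FtBase 9/28≈0.321.
Ablate: take in full, 3 GPU-h for value 57 — 43 left.
All 18 GPU-h of Distill fit (value 60) — 25 remain.
Take all of Align (18 GPU-h, value 56) — 7 GPU-h left.
Fill the last 7 GPU-h with part of Eval: 7/12 of it earns 7.
Total value = 180.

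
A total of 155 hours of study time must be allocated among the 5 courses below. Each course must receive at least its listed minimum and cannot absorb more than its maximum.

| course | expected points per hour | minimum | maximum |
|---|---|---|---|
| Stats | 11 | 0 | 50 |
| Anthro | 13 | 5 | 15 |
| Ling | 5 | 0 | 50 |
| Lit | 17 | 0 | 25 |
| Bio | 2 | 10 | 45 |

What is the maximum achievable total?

1450

Meeting every minimum uses 0+5+0+0+10 = 15 hours, leaving 140.
Highest expected points per hour first: Lit 17 > Anthro 13 > Stats 11 > Ling 5 > Bio 2.
Lit: +25 to 25 (cap) — 115 left.
Anthro takes 10 more to reach its cap of 15 — 105 left.
Stats takes 50 more to reach its cap of 50 — 55 left.
Ling takes 50 more to reach its cap of 50 — 5 left.
Only 5 left; Bio takes them to reach 15.
Total = 11×50 + 13×15 + 5×50 + 17×25 + 2×15 = 1450.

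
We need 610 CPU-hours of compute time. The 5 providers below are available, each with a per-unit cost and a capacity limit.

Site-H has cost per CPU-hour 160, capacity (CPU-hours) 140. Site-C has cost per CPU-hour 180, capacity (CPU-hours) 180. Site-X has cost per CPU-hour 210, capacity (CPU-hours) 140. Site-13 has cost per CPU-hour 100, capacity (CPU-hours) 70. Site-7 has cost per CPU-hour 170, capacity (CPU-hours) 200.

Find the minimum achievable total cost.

100000

Fill from the cheapest provider first.
Take 70 from Site-13 at 100 ; need 540 more.
Take 140 from Site-H at 160 ; need 400 more.
Take 200 from Site-7 at 170 ; need 200 more.
Site-C at 180: take all 180 CPU-hours ; 20 still needed.
Site-X (210): take the remaining 20 ; done.
Cost = 70×100 + 140×160 + 200×170 + 180×180 + 20×210 = 100000.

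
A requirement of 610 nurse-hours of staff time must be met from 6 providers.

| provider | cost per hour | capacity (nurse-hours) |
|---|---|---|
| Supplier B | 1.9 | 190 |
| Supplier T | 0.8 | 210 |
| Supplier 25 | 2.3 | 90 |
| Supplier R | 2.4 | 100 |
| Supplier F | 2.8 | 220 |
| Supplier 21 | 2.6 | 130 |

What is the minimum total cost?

Use providers in increasing cost order.
Take 210 from Supplier T at 0.8 ; need 400 more.
Supplier B at 1.9: take all 190 nurse-hours ; 210 still needed.
Take 90 from Supplier 25 at 2.3 ; need 120 more.
Take 100 from Supplier R at 2.4 ; need 20 more.
Supplier 21 (2.6): take the remaining 20 ; done.
Supplier F: unused.
Cost = 210×0.8 + 190×1.9 + 90×2.3 + 100×2.4 + 20×2.6 = 1028.

1028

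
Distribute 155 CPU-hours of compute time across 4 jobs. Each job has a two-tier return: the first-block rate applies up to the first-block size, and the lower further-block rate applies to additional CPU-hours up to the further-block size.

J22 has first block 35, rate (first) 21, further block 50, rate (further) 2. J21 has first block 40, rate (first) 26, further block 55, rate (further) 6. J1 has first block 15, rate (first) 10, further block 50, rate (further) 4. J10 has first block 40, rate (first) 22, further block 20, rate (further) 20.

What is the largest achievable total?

Order all 8 blocks by rate: J21/T1 26 > J10/T1 22 > J22/T1 21 > J10/T2 20 > J1/T1 10 > J21/T2 6 > J1/T2 4 > J22/T2 2.
Fill J21 T1 block (40 at 26) ; 115 left.
J10 T1 at 22: fill all 40 ; 75 left.
Fill J22 T1 block (35 at 21) ; 40 left.
Fill J10 T2 block (20 at 20) ; 20 left.
J1 T1 at 10: fill all 15 ; 5 left.
J21/T2: +5 of 55 at 6; pool empty.
Total = 26×40 + 22×40 + 21×35 + 20×20 + 10×15 + 6×5 = 3235.

3235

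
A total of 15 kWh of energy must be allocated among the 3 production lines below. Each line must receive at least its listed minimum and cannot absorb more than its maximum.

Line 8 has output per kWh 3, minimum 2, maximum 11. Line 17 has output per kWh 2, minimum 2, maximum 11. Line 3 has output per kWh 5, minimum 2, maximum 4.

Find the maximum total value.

51

Meeting every minimum uses 2+2+2 = 6 kWh, leaving 9.
Highest output per kWh first: Line 3 5 > Line 8 3 > Line 17 2.
Line 3 takes 2 more to reach its cap of 4 → 7 left.
Line 8 has room for 9 more but only 7 remain, so it gets 9.
Total = 3×9 + 2×2 + 5×4 = 51.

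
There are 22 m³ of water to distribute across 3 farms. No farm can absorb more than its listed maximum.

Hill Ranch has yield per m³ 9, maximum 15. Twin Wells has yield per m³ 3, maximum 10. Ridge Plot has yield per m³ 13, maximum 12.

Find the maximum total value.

246

Rank by yield per m³: Ridge Plot 13 > Hill Ranch 9 > Twin Wells 3.
Give Ridge Plot 12 to hit its cap of 12 → 10 left.
Only 10 left; Hill Ranch takes them to reach 10.
Total = 9×10 + 13×12 = 246.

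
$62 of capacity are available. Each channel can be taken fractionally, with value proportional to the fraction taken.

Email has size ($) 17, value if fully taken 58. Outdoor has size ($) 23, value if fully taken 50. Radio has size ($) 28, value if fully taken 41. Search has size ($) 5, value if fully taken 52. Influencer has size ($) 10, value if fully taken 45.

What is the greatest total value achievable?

215.25

Rank by value-to-size ratio: Search 52/5≈10.4, Influencer 45/10≈4.5, Email 58/17≈3.41, Outdoor 50/23≈2.17, Radio 41/28≈1.46.
Take all of Search (5 $, value 52) ; 57 $ left.
All 10 $ of Influencer fit (value 45) ; 47 remain.
All 17 $ of Email fit (value 58) ; 30 remain.
All 23 $ of Outdoor fit (value 50) ; 7 remain.
7 $ left: a 7/28 share of Radio gives 41×7/28 = 10.25.
Total value = 215.25.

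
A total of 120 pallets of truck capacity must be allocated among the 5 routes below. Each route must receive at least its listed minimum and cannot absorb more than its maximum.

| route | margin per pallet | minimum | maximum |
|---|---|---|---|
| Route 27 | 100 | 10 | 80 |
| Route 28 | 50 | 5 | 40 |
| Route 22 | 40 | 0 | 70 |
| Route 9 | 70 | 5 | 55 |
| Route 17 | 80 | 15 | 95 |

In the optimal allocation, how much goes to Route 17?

Meeting every minimum uses 10+5+0+5+15 = 35 pallets, leaving 85.
Rank by margin per pallet: Route 27 100 > Route 17 80 > Route 9 70 > Route 28 50 > Route 22 40.
Route 27: +70 to 80 (cap) — 15 left.
Route 17 has room for 80 more but only 15 remain, so it gets 30.

30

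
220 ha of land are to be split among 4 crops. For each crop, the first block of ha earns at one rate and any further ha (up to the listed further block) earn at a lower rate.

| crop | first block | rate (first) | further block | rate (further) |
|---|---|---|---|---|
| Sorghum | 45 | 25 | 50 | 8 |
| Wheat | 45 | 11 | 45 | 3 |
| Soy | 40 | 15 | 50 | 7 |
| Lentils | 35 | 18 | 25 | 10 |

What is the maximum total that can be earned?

Order all 8 blocks by rate: Sorghum/first 25 > Lentils/first 18 > Soy/first 15 > Wheat/first 11 > Lentils/second 10 > Sorghum/second 8 > Soy/second 7 > Wheat/second 3.
Sorghum/first (25): +45 → 175 left.
Fill Lentils first block (35 at 18) → 140 left.
Soy/first (15): +40 → 100 left.
Wheat first at 11: fill all 45 → 55 left.
Lentils/second (10): +25 → 30 left.
Sorghum/second: +30 of 50 at 8; pool empty.
Total = 25×45 + 18×35 + 15×40 + 11×45 + 10×25 + 8×30 = 3340.

3340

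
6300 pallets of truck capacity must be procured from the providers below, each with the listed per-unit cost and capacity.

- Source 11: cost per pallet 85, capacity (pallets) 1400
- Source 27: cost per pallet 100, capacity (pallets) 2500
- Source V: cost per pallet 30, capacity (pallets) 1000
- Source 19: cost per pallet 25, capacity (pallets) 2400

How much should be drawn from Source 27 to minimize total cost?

1500

Use providers in increasing cost order.
Take 2400 from Source 19 at 25 — need 3900 more.
Source V at 30: take all 1000 pallets — 2900 still needed.
Source 11 (85): use full 1400 — 1500 pallets to go.
Take 1500 from Source 27 at 100 to finish.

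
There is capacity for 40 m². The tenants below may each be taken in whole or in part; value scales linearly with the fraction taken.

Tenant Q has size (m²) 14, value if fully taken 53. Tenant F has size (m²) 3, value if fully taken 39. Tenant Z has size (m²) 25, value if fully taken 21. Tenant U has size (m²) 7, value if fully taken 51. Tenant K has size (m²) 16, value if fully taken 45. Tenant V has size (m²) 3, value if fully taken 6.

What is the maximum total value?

Rank by value-to-size ratio: Tenant F 39/3≈13, Tenant U 51/7≈7.29, Tenant Q 53/14≈3.79, Tenant K 45/16≈2.81, Tenant V 6/3≈2, Tenant Z 21/25≈0.84.
Tenant F: take in full, 3 m² for value 39 — 37 left.
All 7 m² of Tenant U fit (value 51) — 30 remain.
All 14 m² of Tenant Q fit (value 53) — 16 remain.
Tenant K: take in full, 16 m² for value 45 — 0 left.
Total value = 188.

188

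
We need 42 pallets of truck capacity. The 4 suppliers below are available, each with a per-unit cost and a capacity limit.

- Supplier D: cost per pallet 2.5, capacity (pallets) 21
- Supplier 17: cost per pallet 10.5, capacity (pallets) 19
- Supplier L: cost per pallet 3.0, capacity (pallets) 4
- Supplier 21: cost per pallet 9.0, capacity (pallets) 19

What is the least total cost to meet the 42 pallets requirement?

Cheapest first:
Supplier D (2.5): use full 21 → 21 pallets to go.
Take 4 from Supplier L at 3.0 → need 17 more.
Supplier 21 at 9.0: take 17 of its 19 → requirement met.
Supplier 17: unused.
Cost = 21×2.5 + 4×3.0 + 17×9.0 = 217.5.

217.5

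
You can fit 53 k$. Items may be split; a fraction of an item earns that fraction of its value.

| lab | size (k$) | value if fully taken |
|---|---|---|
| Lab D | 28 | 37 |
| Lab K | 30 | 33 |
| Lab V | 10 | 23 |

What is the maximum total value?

Rank by value-to-size ratio: Lab V 23/10≈2.3, Lab D 37/28≈1.32, Lab K 33/30≈1.1.
Lab V: take in full, 10 k$ for value 23 → 43 left.
Take all of Lab D (28 k$, value 37) → 15 k$ left.
15 k$ left: a 15/30 share of Lab K gives 33×15/30 = 16.5.
Total value = 76.5.

76.5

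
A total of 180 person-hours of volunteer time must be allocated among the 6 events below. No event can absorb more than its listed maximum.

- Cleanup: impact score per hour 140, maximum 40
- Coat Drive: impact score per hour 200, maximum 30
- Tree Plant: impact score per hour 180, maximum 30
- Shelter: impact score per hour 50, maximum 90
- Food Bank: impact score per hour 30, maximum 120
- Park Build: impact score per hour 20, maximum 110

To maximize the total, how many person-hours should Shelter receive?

80

Rank by impact score per hour: Coat Drive 200 > Tree Plant 180 > Cleanup 140 > Shelter 50 > Food Bank 30 > Park Build 20.
Coat Drive takes 30 to reach its cap of 30 → 150 left.
Tree Plant: +30 to 30 (cap) → 120 left.
Cleanup takes 40 to reach its cap of 40 → 80 left.
Only 80 left; Shelter takes them to reach 80.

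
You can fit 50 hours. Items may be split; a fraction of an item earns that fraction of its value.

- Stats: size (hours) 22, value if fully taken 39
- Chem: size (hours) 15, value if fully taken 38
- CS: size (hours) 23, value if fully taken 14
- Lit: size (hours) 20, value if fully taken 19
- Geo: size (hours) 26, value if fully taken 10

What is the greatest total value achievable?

89.35

Sort by value density: Chem 38/15≈2.53, Stats 39/22≈1.77, Lit 19/20≈0.95, CS 14/23≈0.609, Geo 10/26≈0.385.
Chem: take in full, 15 hours for value 38 ; 35 left.
All 22 hours of Stats fit (value 39) ; 13 remain.
Only 13 hours remain; take 13/20 of Lit for value 19×13/20 = 12.35.
Total value = 89.35.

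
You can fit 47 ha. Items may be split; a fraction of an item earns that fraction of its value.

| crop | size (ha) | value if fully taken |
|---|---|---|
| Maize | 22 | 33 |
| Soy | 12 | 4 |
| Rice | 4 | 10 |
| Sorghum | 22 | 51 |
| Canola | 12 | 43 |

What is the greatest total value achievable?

Best value per unit of size first: Canola 43/12≈3.58, Rice 10/4≈2.5, Sorghum 51/22≈2.32, Maize 33/22≈1.5, Soy 4/12≈0.333.
All 12 ha of Canola fit (value 43) → 35 remain.
Rice: take in full, 4 ha for value 10 → 31 left.
Take all of Sorghum (22 ha, value 51) → 9 ha left.
Fill the last 9 ha with part of Maize: 9/22 of it earns 13.5.
Total value = 117.5.

117.5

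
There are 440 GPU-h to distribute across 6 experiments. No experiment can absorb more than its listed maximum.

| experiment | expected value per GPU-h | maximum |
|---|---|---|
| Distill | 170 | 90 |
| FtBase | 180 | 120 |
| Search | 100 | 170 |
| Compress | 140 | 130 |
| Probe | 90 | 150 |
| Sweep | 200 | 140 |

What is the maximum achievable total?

77500

Order the experiments by expected value per GPU-h: Sweep 200 > FtBase 180 > Distill 170 > Compress 140 > Search 100 > Probe 90.
Sweep: +140 to 140 (cap) → 300 left.
FtBase takes 120 to reach its cap of 120 → 180 left.
Give Distill 90 to hit its cap of 90 → 90 left.
Only 90 left; Compress takes them to reach 90.
Total = 170×90 + 180×120 + 140×90 + 200×140 = 77500.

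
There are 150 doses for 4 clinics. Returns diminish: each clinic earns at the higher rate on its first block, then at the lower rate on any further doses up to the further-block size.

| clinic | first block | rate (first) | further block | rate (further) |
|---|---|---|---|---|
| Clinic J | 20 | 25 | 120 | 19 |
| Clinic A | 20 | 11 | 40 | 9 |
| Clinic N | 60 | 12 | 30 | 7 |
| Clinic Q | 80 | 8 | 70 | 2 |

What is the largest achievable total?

Order all 8 blocks by rate: Clinic J/T1 25 > Clinic J/T2 19 > Clinic N/T1 12 > Clinic A/T1 11 > Clinic A/T2 9 > Clinic Q/T1 8 > Clinic N/T2 7 > Clinic Q/T2 2.
Clinic J/T1 (25): +20 — 130 left.
Fill Clinic J T2 block (120 at 19) — 10 left.
10 remain; put them into Clinic N T1 at 12.
Total = 25×20 + 19×120 + 12×10 = 2900.

2900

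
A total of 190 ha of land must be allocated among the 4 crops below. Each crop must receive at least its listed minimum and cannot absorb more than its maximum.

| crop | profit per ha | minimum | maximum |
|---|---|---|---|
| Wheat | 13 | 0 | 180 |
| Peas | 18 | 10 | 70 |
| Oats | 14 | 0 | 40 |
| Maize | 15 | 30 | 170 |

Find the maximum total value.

Meeting every minimum uses 0+10+0+30 = 40 ha, leaving 150.
Highest profit per ha first: Peas 18 > Maize 15 > Oats 14 > Wheat 13.
Peas: +60 to 70 (cap) → 90 left.
Only 90 left; Maize takes them to reach 120.
Total = 18×70 + 15×120 = 3060.

3060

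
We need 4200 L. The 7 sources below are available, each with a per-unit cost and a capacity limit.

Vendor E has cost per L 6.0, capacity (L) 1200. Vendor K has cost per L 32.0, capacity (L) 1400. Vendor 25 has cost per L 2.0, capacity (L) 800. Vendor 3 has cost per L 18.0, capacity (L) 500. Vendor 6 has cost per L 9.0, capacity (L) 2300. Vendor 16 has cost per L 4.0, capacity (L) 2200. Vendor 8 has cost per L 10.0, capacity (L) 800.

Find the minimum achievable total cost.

Use sources in increasing cost order.
Take 800 from Vendor 25 at 2.0 — need 3400 more.
Take 2200 from Vendor 16 at 4.0 — need 1200 more.
Vendor E (6.0): use full 1200 — 0 L to go.
Vendor 6, Vendor 8, Vendor 3, Vendor K: unused.
Cost = 800×2.0 + 2200×4.0 + 1200×6.0 = 17600.

17600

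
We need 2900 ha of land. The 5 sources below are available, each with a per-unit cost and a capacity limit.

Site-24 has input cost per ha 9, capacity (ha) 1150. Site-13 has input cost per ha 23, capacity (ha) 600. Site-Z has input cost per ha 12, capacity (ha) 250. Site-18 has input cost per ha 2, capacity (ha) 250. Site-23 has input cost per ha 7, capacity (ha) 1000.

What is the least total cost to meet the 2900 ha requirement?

26600

Use sources in increasing cost order.
Site-18 at 2: take all 250 ha → 2650 still needed.
Take 1000 from Site-23 at 7 → need 1650 more.
Take 1150 from Site-24 at 9 → need 500 more.
Take 250 from Site-Z at 12 → need 250 more.
Site-13 (23): take the remaining 250 → done.
Cost = 250×2 + 1000×7 + 1150×9 + 250×12 + 250×23 = 26600.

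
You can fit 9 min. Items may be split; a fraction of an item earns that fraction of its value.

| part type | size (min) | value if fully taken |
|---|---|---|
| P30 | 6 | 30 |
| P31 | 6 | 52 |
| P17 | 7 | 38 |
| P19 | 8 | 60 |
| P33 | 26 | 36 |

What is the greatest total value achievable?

74.5

Rank by value-to-size ratio: P31 52/6≈8.67, P19 60/8≈7.5, P17 38/7≈5.43, P30 30/6≈5, P33 36/26≈1.38.
P31: take in full, 6 min for value 52 — 3 left.
Fill the last 3 min with part of P19: 3/8 of it earns 22.5.
Total value = 74.5.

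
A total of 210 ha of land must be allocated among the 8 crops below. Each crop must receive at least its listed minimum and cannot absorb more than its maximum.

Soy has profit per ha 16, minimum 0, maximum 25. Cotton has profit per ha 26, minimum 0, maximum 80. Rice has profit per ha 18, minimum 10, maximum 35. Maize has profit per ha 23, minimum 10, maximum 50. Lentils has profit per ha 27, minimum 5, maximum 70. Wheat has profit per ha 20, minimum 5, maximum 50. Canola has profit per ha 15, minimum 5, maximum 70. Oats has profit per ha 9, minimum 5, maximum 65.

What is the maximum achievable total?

5175

Meeting every minimum uses 0+0+10+10+5+5+5+5 = 40 ha, leaving 170.
Rank by profit per ha: Lentils 27 > Cotton 26 > Maize 23 > Wheat 20 > Rice 18 > Soy 16 > Canola 15 > Oats 9.
Give Lentils 65 more to hit its cap of 70 → 105 left.
Give Cotton 80 more to hit its cap of 80 → 25 left.
Maize has room for 40 more but only 25 remain, so it gets 35.
Total = 26×80 + 18×10 + 23×35 + 27×70 + 20×5 + 15×5 + 9×5 = 5175.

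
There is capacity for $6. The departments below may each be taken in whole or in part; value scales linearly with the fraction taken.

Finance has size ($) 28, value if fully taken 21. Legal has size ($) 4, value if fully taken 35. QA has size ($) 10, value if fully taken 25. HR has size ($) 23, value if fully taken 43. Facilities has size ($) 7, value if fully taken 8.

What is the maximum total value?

Sort by value density: Legal 35/4≈8.75, QA 25/10≈2.5, HR 43/23≈1.87, Facilities 8/7≈1.14, Finance 21/28≈0.75.
All 4 $ of Legal fit (value 35) ; 2 remain.
Only 2 $ remain; take 2/10 of QA for value 25×2/10 = 5.
Total value = 40.

40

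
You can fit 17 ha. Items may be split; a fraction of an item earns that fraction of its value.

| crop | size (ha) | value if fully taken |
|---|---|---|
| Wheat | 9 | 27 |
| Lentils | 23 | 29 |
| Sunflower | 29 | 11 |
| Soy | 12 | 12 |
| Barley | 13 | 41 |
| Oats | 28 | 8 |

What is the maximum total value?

Best value per unit of size first: Barley 41/13≈3.15, Wheat 27/9≈3, Lentils 29/23≈1.26, Soy 12/12≈1, Sunflower 11/29≈0.379, Oats 8/28≈0.286.
Take all of Barley (13 ha, value 41) → 4 ha left.
Fill the last 4 ha with part of Wheat: 4/9 of it earns 12.
Total value = 53.

53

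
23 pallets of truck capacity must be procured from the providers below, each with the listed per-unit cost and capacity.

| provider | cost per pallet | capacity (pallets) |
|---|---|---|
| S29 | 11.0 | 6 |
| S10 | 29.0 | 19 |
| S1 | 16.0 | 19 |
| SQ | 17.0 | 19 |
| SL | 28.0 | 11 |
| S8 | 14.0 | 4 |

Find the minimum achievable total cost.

330

Use providers in increasing cost order.
S29 (11.0): use full 6 ; 17 pallets to go.
S8 (14.0): use full 4 ; 13 pallets to go.
Take 13 from S1 at 16.0 to finish.
SQ, SL, S10: unused.
Cost = 6×11.0 + 4×14.0 + 13×16.0 = 330.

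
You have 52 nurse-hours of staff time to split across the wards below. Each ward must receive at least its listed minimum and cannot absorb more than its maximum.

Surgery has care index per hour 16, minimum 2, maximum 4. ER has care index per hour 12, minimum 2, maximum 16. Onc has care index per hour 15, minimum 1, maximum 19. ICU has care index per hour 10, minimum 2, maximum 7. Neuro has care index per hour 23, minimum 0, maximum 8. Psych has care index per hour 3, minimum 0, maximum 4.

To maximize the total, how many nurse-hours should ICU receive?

Meeting every minimum uses 2+2+1+2+0+0 = 7 nurse-hours, leaving 45.
Order the wards by care index per hour: Neuro 23 > Surgery 16 > Onc 15 > ER 12 > ICU 10 > Psych 3.
Give Neuro 8 more to hit its cap of 8 → 37 left.
Surgery: +2 to 4 (cap) → 35 left.
Onc takes 18 more to reach its cap of 19 → 17 left.
ER takes 14 more to reach its cap of 16 → 3 left.
ICU has room for 5 more but only 3 remain, so it gets 5.

5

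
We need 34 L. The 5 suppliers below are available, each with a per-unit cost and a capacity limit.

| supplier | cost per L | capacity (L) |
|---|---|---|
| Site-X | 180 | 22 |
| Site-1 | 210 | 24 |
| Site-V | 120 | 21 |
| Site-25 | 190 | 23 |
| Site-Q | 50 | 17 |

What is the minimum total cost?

Use suppliers in increasing cost order.
Take 17 from Site-Q at 50 → need 17 more.
Site-V at 120: take 17 of its 21 → requirement met.
Site-X, Site-25, Site-1: unused.
Cost = 17×50 + 17×120 = 2890.

2890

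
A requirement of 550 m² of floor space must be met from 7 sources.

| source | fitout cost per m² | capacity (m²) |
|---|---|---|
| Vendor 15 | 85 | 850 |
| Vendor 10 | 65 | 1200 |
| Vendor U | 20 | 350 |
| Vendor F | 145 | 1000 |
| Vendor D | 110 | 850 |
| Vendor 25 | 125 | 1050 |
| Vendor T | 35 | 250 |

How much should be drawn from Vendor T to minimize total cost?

Use sources in increasing cost order.
Take 350 from Vendor U at 20 — need 200 more.
Take 200 from Vendor T at 35 to finish.
Vendor 10, Vendor 15, Vendor D, Vendor 25, Vendor F: unused.

200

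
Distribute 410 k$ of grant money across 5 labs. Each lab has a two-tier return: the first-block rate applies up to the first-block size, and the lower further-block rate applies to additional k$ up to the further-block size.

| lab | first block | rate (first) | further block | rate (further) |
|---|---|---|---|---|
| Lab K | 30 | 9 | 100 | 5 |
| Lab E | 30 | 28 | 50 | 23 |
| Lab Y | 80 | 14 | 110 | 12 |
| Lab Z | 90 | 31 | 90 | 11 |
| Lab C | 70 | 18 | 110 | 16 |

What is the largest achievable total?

Order all 10 blocks by rate: Lab Z/first 31 > Lab E/first 28 > Lab E/second 23 > Lab C/first 18 > Lab C/second 16 > Lab Y/first 14 > Lab Y/second 12 > Lab Z/second 11 > Lab K/first 9 > Lab K/second 5.
Fill Lab Z first block (90 at 31) ; 320 left.
Lab E/first (28): +30 ; 290 left.
Fill Lab E second block (50 at 23) ; 240 left.
Lab C first at 18: fill all 70 ; 170 left.
Lab C second at 16: fill all 110 ; 60 left.
Lab Y first at 14: only 60 left, fill 60.
Total = 31×90 + 28×30 + 23×50 + 18×70 + 16×110 + 14×60 = 8640.

8640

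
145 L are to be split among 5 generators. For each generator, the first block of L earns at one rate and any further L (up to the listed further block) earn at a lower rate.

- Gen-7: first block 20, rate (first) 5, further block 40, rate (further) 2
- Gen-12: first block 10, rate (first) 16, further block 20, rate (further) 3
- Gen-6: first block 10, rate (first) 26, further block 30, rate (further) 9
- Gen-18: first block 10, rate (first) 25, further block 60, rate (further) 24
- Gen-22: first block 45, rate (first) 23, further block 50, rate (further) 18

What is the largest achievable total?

3345

Treat each block as its own option and order by rate: Gen-6/tier1 26 > Gen-18/tier1 25 > Gen-18/tier2 24 > Gen-22/tier1 23 > Gen-22/tier2 18 > Gen-12/tier1 16 > Gen-6/tier2 9 > Gen-7/tier1 5 > Gen-12/tier2 3 > Gen-7/tier2 2.
Gen-6/tier1 (26): +10 → 135 left.
Fill Gen-18 tier1 block (10 at 25) → 125 left.
Gen-18/tier2 (24): +60 → 65 left.
Fill Gen-22 tier1 block (45 at 23) → 20 left.
Gen-22 tier2 at 18: only 20 left, fill 20.
Total = 26×10 + 25×10 + 24×60 + 23×45 + 18×20 = 3345.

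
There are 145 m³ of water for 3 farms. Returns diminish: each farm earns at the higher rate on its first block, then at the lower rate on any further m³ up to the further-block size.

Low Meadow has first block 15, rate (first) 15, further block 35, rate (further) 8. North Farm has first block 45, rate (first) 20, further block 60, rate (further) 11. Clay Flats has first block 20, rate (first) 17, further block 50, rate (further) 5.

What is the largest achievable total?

Treat each block as its own option and order by rate: North Farm/T1 20 > Clay Flats/T1 17 > Low Meadow/T1 15 > North Farm/T2 11 > Low Meadow/T2 8 > Clay Flats/T2 5.
North Farm/T1 (20): +45 → 100 left.
Clay Flats T1 at 17: fill all 20 → 80 left.
Low Meadow T1 at 15: fill all 15 → 65 left.
North Farm T2 at 11: fill all 60 → 5 left.
Low Meadow/T2: +5 of 35 at 8; pool empty.
Total = 20×45 + 17×20 + 15×15 + 11×60 + 8×5 = 2165.

2165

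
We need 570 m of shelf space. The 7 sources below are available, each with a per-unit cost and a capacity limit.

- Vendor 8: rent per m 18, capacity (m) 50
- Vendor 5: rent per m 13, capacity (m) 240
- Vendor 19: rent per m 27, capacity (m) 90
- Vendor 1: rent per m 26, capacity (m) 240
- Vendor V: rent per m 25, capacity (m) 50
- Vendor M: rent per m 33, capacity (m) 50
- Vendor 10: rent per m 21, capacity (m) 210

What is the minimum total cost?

Use sources in increasing cost order.
Vendor 5 (13): use full 240 → 330 m to go.
Vendor 8 at 18: take all 50 m → 280 still needed.
Take 210 from Vendor 10 at 21 → need 70 more.
Vendor V (25): use full 50 → 20 m to go.
Vendor 1 at 26: take 20 of its 240 → requirement met.
Vendor 19, Vendor M: unused.
Cost = 240×13 + 50×18 + 210×21 + 50×25 + 20×26 = 10200.

10200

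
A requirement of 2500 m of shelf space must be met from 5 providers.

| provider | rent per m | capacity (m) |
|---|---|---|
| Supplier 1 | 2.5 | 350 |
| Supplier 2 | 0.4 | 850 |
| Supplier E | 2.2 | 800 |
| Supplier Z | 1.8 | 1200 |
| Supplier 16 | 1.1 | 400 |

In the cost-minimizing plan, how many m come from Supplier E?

Use providers in increasing cost order.
Supplier 2 at 0.4: take all 850 m ; 1650 still needed.
Supplier 16 at 1.1: take all 400 m ; 1250 still needed.
Take 1200 from Supplier Z at 1.8 ; need 50 more.
Take 50 from Supplier E at 2.2 to finish.
Supplier 1: unused.

50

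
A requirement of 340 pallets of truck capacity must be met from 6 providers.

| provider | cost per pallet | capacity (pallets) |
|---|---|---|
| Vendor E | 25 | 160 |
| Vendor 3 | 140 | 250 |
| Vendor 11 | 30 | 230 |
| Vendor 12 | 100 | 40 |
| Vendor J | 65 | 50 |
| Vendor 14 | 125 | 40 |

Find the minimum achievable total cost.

Cheapest first:
Take 160 from Vendor E at 25 ; need 180 more.
Vendor 11 at 30: take 180 of its 230 ; requirement met.
Vendor J, Vendor 12, Vendor 14, Vendor 3: unused.
Cost = 160×25 + 180×30 = 9400.

9400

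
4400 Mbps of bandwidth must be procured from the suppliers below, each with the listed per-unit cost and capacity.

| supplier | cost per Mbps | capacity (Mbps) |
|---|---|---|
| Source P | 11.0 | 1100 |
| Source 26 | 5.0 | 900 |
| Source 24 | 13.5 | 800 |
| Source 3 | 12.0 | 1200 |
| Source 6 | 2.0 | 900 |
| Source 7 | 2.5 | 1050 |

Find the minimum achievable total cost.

Use suppliers in increasing cost order.
Source 6 at 2.0: take all 900 Mbps → 3500 still needed.
Source 7 at 2.5: take all 1050 Mbps → 2450 still needed.
Source 26 at 5.0: take all 900 Mbps → 1550 still needed.
Take 1100 from Source P at 11.0 → need 450 more.
Source 3 (12.0): take the remaining 450 → done.
Source 24: unused.
Cost = 900×2.0 + 1050×2.5 + 900×5.0 + 1100×11.0 + 450×12.0 = 26425.

26425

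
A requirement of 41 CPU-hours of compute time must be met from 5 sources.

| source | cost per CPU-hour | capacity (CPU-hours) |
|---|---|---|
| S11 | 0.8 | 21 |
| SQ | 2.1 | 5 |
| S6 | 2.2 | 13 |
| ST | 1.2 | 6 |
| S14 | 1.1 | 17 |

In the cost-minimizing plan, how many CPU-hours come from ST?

3

Fill from the cheapest source first.
S11 (0.8): use full 21 — 20 CPU-hours to go.
S14 (1.1): use full 17 — 3 CPU-hours to go.
ST (1.2): take the remaining 3 — done.
SQ, S6: unused.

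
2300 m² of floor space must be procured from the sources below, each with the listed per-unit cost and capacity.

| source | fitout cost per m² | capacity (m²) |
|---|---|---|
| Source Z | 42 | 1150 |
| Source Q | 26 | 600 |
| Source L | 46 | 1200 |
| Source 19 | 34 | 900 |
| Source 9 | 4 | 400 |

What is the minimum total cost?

Use sources in increasing cost order.
Source 9 at 4: take all 400 m² ; 1900 still needed.
Take 600 from Source Q at 26 ; need 1300 more.
Source 19 (34): use full 900 ; 400 m² to go.
Source Z (42): take the remaining 400 ; done.
Source L: unused.
Cost = 400×4 + 600×26 + 900×34 + 400×42 = 64600.

64600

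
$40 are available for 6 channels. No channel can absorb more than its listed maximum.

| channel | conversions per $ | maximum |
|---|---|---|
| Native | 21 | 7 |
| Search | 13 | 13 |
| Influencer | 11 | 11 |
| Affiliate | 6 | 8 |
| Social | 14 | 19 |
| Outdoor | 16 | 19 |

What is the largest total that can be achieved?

Rank by conversions per $: Native 21 > Outdoor 16 > Social 14 > Search 13 > Influencer 11 > Affiliate 6.
Native takes 7 to reach its cap of 7 → 33 left.
Outdoor takes 19 to reach its cap of 19 → 14 left.
Only 14 left; Social takes them to reach 14.
Total = 21×7 + 14×14 + 16×19 = 647.

647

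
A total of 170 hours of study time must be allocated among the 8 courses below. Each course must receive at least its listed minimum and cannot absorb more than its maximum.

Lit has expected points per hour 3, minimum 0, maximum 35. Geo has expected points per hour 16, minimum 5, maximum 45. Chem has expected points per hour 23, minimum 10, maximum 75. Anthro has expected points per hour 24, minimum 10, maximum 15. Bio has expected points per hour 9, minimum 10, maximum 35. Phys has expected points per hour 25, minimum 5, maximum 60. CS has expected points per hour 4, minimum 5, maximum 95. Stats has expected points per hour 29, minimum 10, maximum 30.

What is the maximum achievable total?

Meeting every minimum uses 0+5+10+10+10+5+5+10 = 55 hours, leaving 115.
Order the courses by expected points per hour: Stats 29 > Phys 25 > Anthro 24 > Chem 23 > Geo 16 > Bio 9 > CS 4 > Lit 3.
Stats: +20 to 30 (cap) → 95 left.
Give Phys 55 more to hit its cap of 60 → 40 left.
Anthro takes 5 more to reach its cap of 15 → 35 left.
Only 35 left; Chem takes them to reach 45.
Total = 16×5 + 23×45 + 24×15 + 9×10 + 25×60 + 4×5 + 29×30 = 3955.

3955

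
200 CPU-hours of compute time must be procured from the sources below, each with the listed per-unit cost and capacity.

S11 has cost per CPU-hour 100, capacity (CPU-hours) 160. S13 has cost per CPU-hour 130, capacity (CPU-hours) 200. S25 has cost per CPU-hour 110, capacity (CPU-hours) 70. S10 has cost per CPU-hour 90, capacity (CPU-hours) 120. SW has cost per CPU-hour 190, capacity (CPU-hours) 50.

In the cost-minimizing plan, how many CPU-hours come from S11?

Fill from the cheapest source first.
S10 at 90: take all 120 CPU-hours → 80 still needed.
S11 (100): take the remaining 80 → done.
S25, S13, SW: unused.

80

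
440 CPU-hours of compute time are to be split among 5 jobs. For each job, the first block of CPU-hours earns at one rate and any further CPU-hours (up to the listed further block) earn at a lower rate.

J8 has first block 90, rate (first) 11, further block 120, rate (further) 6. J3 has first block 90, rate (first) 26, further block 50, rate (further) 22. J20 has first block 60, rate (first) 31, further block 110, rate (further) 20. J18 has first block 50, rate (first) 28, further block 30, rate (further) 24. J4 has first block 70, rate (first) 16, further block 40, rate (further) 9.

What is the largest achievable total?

10420

Rank every tier by rate: J20/T1 31 > J18/T1 28 > J3/T1 26 > J18/T2 24 > J3/T2 22 > J20/T2 20 > J4/T1 16 > J8/T1 11 > J4/T2 9 > J8/T2 6.
Fill J20 T1 block (60 at 31) ; 380 left.
J18/T1 (28): +50 ; 330 left.
J3/T1 (26): +90 ; 240 left.
J18/T2 (24): +30 ; 210 left.
J3 T2 at 22: fill all 50 ; 160 left.
Fill J20 T2 block (110 at 20) ; 50 left.
J4/T1: +50 of 70 at 16; pool empty.
Total = 31×60 + 28×50 + 26×90 + 24×30 + 22×50 + 20×110 + 16×50 = 10420.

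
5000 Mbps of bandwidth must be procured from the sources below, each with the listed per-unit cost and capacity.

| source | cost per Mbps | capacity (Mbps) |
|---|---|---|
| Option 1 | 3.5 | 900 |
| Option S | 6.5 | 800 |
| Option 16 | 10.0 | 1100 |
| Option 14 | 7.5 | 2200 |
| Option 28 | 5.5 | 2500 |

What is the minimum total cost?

28100

Cheapest first:
Option 1 (3.5): use full 900 → 4100 Mbps to go.
Take 2500 from Option 28 at 5.5 → need 1600 more.
Option S at 6.5: take all 800 Mbps → 800 still needed.
Option 14 at 7.5: take 800 of its 2200 → requirement met.
Option 16: unused.
Cost = 900×3.5 + 2500×5.5 + 800×6.5 + 800×7.5 = 28100.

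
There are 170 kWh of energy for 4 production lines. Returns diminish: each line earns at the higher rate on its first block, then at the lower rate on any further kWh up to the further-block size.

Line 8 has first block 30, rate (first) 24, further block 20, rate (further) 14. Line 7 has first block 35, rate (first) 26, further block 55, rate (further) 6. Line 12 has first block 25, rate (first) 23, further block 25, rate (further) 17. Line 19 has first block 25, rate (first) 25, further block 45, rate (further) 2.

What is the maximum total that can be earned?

Order all 8 blocks by rate: Line 7/first 26 > Line 19/first 25 > Line 8/first 24 > Line 12/first 23 > Line 12/second 17 > Line 8/second 14 > Line 7/second 6 > Line 19/second 2.
Line 7 first at 26: fill all 35 ; 135 left.
Line 19 first at 25: fill all 25 ; 110 left.
Line 8/first (24): +30 ; 80 left.
Line 12/first (23): +25 ; 55 left.
Line 12/second (17): +25 ; 30 left.
Fill Line 8 second block (20 at 14) ; 10 left.
Line 7 second at 6: only 10 left, fill 10.
Total = 26×35 + 25×25 + 24×30 + 23×25 + 17×25 + 14×20 + 6×10 = 3595.

3595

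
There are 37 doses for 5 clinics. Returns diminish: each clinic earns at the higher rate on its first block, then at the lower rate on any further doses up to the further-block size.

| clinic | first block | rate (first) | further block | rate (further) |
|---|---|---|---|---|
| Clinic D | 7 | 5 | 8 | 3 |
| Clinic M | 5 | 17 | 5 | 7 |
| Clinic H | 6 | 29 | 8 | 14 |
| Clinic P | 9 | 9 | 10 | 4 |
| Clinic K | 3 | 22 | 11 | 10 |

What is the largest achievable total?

583

Order all 10 blocks by rate: Clinic H/first 29 > Clinic K/first 22 > Clinic M/first 17 > Clinic H/second 14 > Clinic K/second 10 > Clinic P/first 9 > Clinic M/second 7 > Clinic D/first 5 > Clinic P/second 4 > Clinic D/second 3.
Clinic H/first (29): +6 → 31 left.
Clinic K first at 22: fill all 3 → 28 left.
Fill Clinic M first block (5 at 17) → 23 left.
Fill Clinic H second block (8 at 14) → 15 left.
Clinic K/second (10): +11 → 4 left.
Clinic P/first: +4 of 9 at 9; pool empty.
Total = 29×6 + 22×3 + 17×5 + 14×8 + 10×11 + 9×4 = 583.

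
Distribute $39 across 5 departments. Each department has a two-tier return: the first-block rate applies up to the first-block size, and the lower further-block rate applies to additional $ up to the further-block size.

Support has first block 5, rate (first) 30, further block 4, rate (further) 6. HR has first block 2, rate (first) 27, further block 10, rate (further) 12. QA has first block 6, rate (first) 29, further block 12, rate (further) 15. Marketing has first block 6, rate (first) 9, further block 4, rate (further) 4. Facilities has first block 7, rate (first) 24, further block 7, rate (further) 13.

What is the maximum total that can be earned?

Treat each block as its own option and order by rate: Support/first 30 > QA/first 29 > HR/first 27 > Facilities/first 24 > QA/second 15 > Facilities/second 13 > HR/second 12 > Marketing/first 9 > Support/second 6 > Marketing/second 4.
Fill Support first block (5 at 30) ; 34 left.
Fill QA first block (6 at 29) ; 28 left.
Fill HR first block (2 at 27) ; 26 left.
Fill Facilities first block (7 at 24) ; 19 left.
QA/second (15): +12 ; 7 left.
Facilities/second (13): +7 ; 0 left.
Total = 30×5 + 29×6 + 27×2 + 24×7 + 15×12 + 13×7 = 817.

817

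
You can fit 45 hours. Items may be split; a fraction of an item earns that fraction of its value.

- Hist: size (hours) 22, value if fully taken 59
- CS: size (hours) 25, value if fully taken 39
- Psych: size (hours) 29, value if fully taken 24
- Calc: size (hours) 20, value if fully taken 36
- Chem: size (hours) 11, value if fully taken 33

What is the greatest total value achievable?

Sort by value density: Chem 33/11≈3, Hist 59/22≈2.68, Calc 36/20≈1.8, CS 39/25≈1.56, Psych 24/29≈0.828.
Take all of Chem (11 hours, value 33) — 34 hours left.
Hist: take in full, 22 hours for value 59 — 12 left.
12 hours left: a 12/20 share of Calc gives 36×12/20 = 21.6.
Total value = 113.6.

113.6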